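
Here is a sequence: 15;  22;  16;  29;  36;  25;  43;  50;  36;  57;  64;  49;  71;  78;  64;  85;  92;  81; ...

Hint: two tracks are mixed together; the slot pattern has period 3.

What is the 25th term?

127

Positions follow the repeating pattern AAB; grouping by letter gives 2 tracks.
Track A = 15, 22, 29, 36, 43, 50, 57, 64, 71, 78, 85, 92: arithmetic, step +7.
Track B = 16, 25, 36, 49, 64, 81: consecutive squares n² from n = 4.
Position 25 → track A, term 17 = 127.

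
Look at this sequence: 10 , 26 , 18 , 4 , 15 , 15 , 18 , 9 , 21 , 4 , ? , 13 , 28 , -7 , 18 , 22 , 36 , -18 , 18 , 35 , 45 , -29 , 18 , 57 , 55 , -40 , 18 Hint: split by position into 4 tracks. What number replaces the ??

Split by position mod 4: positions 1, 5, 9, … form one track, and each other residue class forms its own.
Subsequence A: 10, 15, 21, 28, 36, 45, 55 (triangular numbers n(n+1)/2 for n = 4, 5, …).
Subsequence B: 26, 15, 4, -7, -18, -29, -40 (arithmetic with common difference −11).
Subsequence C: 18, 18, ?, 18, 18, 18, 18 (always 18).
Subsequence D: 4, 9, 13, 22, 35, 57 (each term equals the sum of the previous two).
Subsequence C's pattern makes the blank 18.

18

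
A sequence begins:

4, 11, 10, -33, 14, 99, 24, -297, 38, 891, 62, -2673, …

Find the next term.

100

Taking every 2nd term gives 2 separate tracks.
Track A: 4, 10, 14, 24, 38, 62 — each term equals the sum of the previous two.
Track B: 11, -33, 99, -297, 891, -2673 — a geometric progression (common ratio -3).
Position 13 → track A, term 7 = 100.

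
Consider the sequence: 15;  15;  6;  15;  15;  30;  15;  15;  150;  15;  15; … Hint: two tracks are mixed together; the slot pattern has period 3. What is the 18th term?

The slot pattern repeats as AAB (period 3), so there are 2 interleaved tracks.
Subsequence A: 15, 15, 15, 15, 15, 15, 15, 15 (always 15).
Subsequence B: 6, 30, 150 (geometric with ratio 5).
Term 18 comes from subsequence B (its 6th entry): 18750.

18750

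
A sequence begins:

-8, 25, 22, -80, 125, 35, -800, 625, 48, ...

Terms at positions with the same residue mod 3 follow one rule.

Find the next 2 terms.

-8000, 3125

Split by position mod 3: positions 1, 4, 7, … form one track, and each other residue class forms its own.
Track A: -8, -80, -800. Geometric with ratio 10.
Track B: 25, 125, 625. Powers of 5.
Track C: 22, 35, 48. Adding 13 each time.
The 10th slot belongs to track A; its 4th term is -8000.
The 11th slot belongs to track B; its 4th term is 3125.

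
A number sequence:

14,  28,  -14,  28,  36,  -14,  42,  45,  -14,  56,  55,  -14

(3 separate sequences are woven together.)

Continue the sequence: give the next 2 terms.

70, 66

Read the sequence 3 terms at a time; column i is its own pattern.
Subsequence A: 14, 28, 42, 56 — arithmetic with common difference +14.
Subsequence B: 28, 36, 45, 55 — triangular numbers n(n+1)/2 for n = 7, 8, ….
Subsequence C: -14, -14, -14, -14 — always -14.
Position 13 → subsequence A, term 5 = 70.
Position 14 falls in subsequence B as its term 5, giving 66.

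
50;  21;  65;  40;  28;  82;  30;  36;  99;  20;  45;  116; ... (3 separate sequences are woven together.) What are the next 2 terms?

10, 55

The terms cycle through 3 interleaved subsequences.
Stream A: 50, 40, 30, 20 (linear: a_n = 60 − 10·n).
Stream B: 21, 28, 36, 45 (triangular numbers starting at T_6).
Stream C: 65, 82, 99, 116 (arithmetic with common difference +17).
Position 13 → stream A, term 5 = 10.
Position 14 falls in stream B as its term 5, giving 55.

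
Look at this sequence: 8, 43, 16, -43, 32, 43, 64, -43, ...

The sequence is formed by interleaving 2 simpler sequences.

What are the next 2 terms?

128, 43

Taking every 2nd term gives 2 separate tracks.
Subsequence A = 8, 16, 32, 64: successive powers of 2.
Subsequence B = 43, -43, 43, -43: the oscillation 43·(−1)^(n+1).
The 9th slot belongs to subsequence A; its 5th term is 128.
Term 10 comes from subsequence B (its 5th entry): 43.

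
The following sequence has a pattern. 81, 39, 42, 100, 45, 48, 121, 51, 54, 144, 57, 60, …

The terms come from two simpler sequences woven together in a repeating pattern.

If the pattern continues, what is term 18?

72

Positions follow the repeating pattern ABB; grouping by letter gives 2 tracks.
Track A is 81, 100, 121, 144, which is consecutive squares n² from n = 9.
Track B is 39, 42, 45, 48, 51, 54, 57, 60, which is arithmetic, step +3.
Position 18 falls in track B as its term 12, giving 72.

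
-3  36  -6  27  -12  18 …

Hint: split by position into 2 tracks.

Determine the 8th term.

Positions 1, 3, 5, … form one subsequence and positions 2, 4, 6, … form another.
Track A = -3, -6, -12: geometric with ratio 2.
Track B = 36, 27, 18: arithmetic with common difference −9.
Position 8 falls in track B as its term 4, giving 9.

9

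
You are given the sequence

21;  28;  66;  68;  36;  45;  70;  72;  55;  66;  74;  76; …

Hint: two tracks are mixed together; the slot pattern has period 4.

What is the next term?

78

The slot pattern repeats as AABB (period 4), so there are 2 interleaved tracks.
Stream A: 21, 28, 36, 45, 55, 66 — triangular numbers n(n+1)/2 for n = 6, 7, ….
Stream B: 66, 68, 70, 72, 74, 76 — arithmetic, step +2.
Term 13 comes from stream A (its 7th entry): 78.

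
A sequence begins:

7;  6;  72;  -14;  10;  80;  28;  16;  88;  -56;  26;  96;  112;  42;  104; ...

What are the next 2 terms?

-224, 68

Read the sequence 3 terms at a time; column i is its own pattern.
Stream A is 7, -14, 28, -56, 112, which is geometric with ratio -2.
Stream B is 6, 10, 16, 26, 42, which is Fibonacci-style (each term is the sum of the two before it).
Stream C is 72, 80, 88, 96, 104, which is arithmetic, step +8.
Position 16 → stream A, term 6 = -224.
Term 17 comes from stream B (its 6th entry): 68.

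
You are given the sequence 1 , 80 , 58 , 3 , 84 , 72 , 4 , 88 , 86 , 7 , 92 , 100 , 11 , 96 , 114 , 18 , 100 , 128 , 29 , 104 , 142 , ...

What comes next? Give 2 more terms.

47, 108

Split by position mod 3: positions 1, 4, 7, … form one track, and each other residue class forms its own.
Track A is 1, 3, 4, 7, 11, 18, 29, which is each term equals the sum of the previous two.
Track B is 80, 84, 88, 92, 96, 100, 104, which is adding 4 each time.
Track C is 58, 72, 86, 100, 114, 128, 142, which is linear: a_n = 44 + 14·n.
Position 22 falls in track A as its term 8, giving 47.
The 23rd slot belongs to track B; its 8th term is 108.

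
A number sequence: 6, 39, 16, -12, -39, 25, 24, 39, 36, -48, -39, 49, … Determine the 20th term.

Taking every 3rd term gives 3 separate tracks.
Track A = 6, -12, 24, -48: multiplying by -2 each time.
Track B = 39, -39, 39, -39: the oscillation 39·(−1)^(n+1).
Track C = 16, 25, 36, 49: perfect squares starting at 4².
Term 20 comes from track B (its 7th entry): 39.

39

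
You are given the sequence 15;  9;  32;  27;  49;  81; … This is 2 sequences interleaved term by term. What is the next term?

66

Split by position mod 2 into 2 tracks.
Stream A is 15, 32, 49, which is adding 17 each time.
Stream B is 9, 27, 81, which is a geometric progression (common ratio 3).
Term 7 comes from stream A (its 4th entry): 66.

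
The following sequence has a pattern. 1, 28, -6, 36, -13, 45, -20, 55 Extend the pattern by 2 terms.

Odd-indexed and even-indexed terms follow separate rules.
Stream A: 1, -6, -13, -20 (arithmetic, step −7).
Stream B: 28, 36, 45, 55 (the triangular numbers T_7, T_8, …).
The 9th slot belongs to stream A; its 5th term is -27.
Term 10 comes from stream B (its 5th entry): 66.

-27, 66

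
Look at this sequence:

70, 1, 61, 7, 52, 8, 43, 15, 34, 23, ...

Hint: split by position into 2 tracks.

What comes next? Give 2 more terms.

The terms cycle through 2 interleaved subsequences.
Stream A = 70, 61, 52, 43, 34: subtracting 9 each time.
Stream B = 1, 7, 8, 15, 23: Fibonacci-style (each term is the sum of the two before it).
Position 11 → stream A, term 6 = 25.
Position 12 → stream B, term 6 = 38.

25, 38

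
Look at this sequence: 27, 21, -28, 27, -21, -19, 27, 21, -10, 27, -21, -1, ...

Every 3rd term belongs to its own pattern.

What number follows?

27

The terms cycle through 3 interleaved subsequences.
Subsequence A is 27, 27, 27, 27, which is constant 27.
Subsequence B is 21, -21, 21, -21, which is the oscillation 21·(−1)^(n+1).
Subsequence C is -28, -19, -10, -1, which is linear: a_n = -37 + 9·n.
Position 13 → subsequence A, term 5 = 27.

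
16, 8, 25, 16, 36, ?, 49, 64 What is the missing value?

Taking every 2nd term gives 2 separate tracks.
Track A: 16, 25, 36, 49 — consecutive squares n² from n = 4.
Track B: 8, 16, ?, 64 — successive powers of 2.
So the missing entry in track B is 32.

32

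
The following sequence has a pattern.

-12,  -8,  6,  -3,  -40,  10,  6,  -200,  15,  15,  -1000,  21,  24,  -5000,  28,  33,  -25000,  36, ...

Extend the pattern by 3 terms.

42, -125000, 45

Read the sequence 3 terms at a time; column i is its own pattern.
Track A = -12, -3, 6, 15, 24, 33: linear: a_n = -21 + 9·n.
Track B = -8, -40, -200, -1000, -5000, -25000: geometric, ×5 each step.
Track C = 6, 10, 15, 21, 28, 36: triangular numbers starting at T_3.
Position 19 falls in track A as its term 7, giving 42.
The 20th slot belongs to track B; its 7th term is -125000.
Position 21 falls in track C as its term 7, giving 45.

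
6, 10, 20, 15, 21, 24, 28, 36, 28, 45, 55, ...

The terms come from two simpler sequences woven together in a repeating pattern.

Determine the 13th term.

66

The slot pattern repeats as AAB (period 3), so there are 2 interleaved tracks.
Subsequence A = 6, 10, 15, 21, 28, 36, 45, 55: the triangular numbers T_3, T_4, ….
Subsequence B = 20, 24, 28: linear: a_n = 16 + 4·n.
Term 13 comes from subsequence A (its 9th entry): 66.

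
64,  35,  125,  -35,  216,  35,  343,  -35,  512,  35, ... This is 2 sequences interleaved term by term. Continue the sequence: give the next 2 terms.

729, -35

The terms cycle through 2 interleaved subsequences.
Track A = 64, 125, 216, 343, 512: the cubes 4³, 5³, 6³, ….
Track B = 35, -35, 35, -35, 35: the oscillation 35·(−1)^(n+1).
Position 11 falls in track A as its term 6, giving 729.
Position 12 → track B, term 6 = -35.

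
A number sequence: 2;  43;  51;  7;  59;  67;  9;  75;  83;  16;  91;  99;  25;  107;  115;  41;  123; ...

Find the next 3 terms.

131, 66, 139

Reading positions in blocks of 3 reveals the pattern ABB — 2 tracks woven together.
Stream A: 2, 7, 9, 16, 25, 41 — Fibonacci-style (each term is the sum of the two before it).
Stream B: 43, 51, 59, 67, 75, 83, 91, 99, 107, 115, 123 — arithmetic, step +8.
Position 18 falls in stream B as its term 12, giving 131.
Position 19 → stream A, term 7 = 66.
Term 20 comes from stream B (its 13th entry): 139.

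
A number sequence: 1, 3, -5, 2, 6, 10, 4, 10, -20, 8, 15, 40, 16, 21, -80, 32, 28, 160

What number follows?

Read the sequence 3 terms at a time; column i is its own pattern.
Stream A is 1, 2, 4, 8, 16, 32, which is powers of 2.
Stream B is 3, 6, 10, 15, 21, 28, which is the triangular numbers T_2, T_3, ….
Stream C is -5, 10, -20, 40, -80, 160, which is multiplying by -2 each time.
Position 19 falls in stream A as its term 7, giving 64.

64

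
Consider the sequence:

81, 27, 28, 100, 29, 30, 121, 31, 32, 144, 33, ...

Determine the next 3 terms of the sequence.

Reading positions in blocks of 3 reveals the pattern ABB — 2 tracks woven together.
Subsequence A: 81, 100, 121, 144. Perfect squares starting at 9².
Subsequence B: 27, 28, 29, 30, 31, 32, 33. Arithmetic, step +1.
The 12th slot belongs to subsequence B; its 8th term is 34.
Term 13 comes from subsequence A (its 5th entry): 169.
Position 14 → subsequence B, term 9 = 35.

34, 169, 35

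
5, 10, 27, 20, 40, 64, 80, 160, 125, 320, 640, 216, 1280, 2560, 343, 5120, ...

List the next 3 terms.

10240, 512, 20480

The slot pattern repeats as AAB (period 3), so there are 2 interleaved tracks.
Track A = 5, 10, 20, 40, 80, 160, 320, 640, 1280, 2560, 5120: multiplying by 2 each time.
Track B = 27, 64, 125, 216, 343: the cubes 3³, 4³, 5³, ….
Position 17 falls in track A as its term 12, giving 10240.
The 18th slot belongs to track B; its 6th term is 512.
The 19th slot belongs to track A; its 13th term is 20480.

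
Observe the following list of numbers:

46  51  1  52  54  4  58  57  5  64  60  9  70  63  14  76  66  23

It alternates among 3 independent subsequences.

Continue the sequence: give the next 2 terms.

Split by position mod 3 into 3 tracks.
Track A: 46, 52, 58, 64, 70, 76 — linear: a_n = 40 + 6·n.
Track B: 51, 54, 57, 60, 63, 66 — arithmetic with common difference +3.
Track C: 1, 4, 5, 9, 14, 23 — a Fibonacci-like recurrence a_n = a_{n-1} + a_{n-2}.
Position 19 → track A, term 7 = 82.
Term 20 comes from track B (its 7th entry): 69.

82, 69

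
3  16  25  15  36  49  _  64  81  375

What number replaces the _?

75

Positions follow the repeating pattern ABB; grouping by letter gives 2 tracks.
Track A is 3, 15, ?, 375, which is geometric with ratio 5.
Track B is 16, 25, 36, 49, 64, 81, which is perfect squares starting at 4².
So the missing entry in track A is 75.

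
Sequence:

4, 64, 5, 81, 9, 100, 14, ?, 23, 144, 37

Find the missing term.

Taking every 2nd term gives 2 separate tracks.
Track A: 4, 5, 9, 14, 23, 37 — Fibonacci-style (each term is the sum of the two before it).
Track B: 64, 81, 100, ?, 144 — perfect squares starting at 8².
So the missing entry in track B is 121.

121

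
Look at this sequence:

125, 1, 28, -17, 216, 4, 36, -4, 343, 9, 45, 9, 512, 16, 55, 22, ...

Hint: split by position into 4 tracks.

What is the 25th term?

1331

Taking every 4th term gives 4 separate tracks.
Track A = 125, 216, 343, 512: consecutive cubes n³ from n = 5.
Track B = 1, 4, 9, 16: perfect squares starting at 1².
Track C = 28, 36, 45, 55: the triangular numbers T_7, T_8, ….
Track D = -17, -4, 9, 22: arithmetic, step +13.
Position 25 → track A, term 7 = 1331.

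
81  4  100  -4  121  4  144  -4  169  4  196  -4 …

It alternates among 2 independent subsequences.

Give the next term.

225

Odd-indexed and even-indexed terms follow separate rules.
Track A: 81, 100, 121, 144, 169, 196 — perfect squares starting at 9².
Track B: 4, -4, 4, -4, 4, -4 — oscillating between 4 and -4.
The 13th slot belongs to track A; its 7th term is 225.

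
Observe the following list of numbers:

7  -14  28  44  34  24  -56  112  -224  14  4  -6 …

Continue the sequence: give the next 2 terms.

448, -896

Positions follow the repeating pattern AAABBB; grouping by letter gives 2 tracks.
Subsequence A: 7, -14, 28, -56, 112, -224. Geometric, ×-2 each step.
Subsequence B: 44, 34, 24, 14, 4, -6. Arithmetic with common difference −10.
Position 13 falls in subsequence A as its term 7, giving 448.
Position 14 → subsequence A, term 8 = -896.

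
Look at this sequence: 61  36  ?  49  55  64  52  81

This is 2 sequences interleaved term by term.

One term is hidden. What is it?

Split by position mod 2 into 2 tracks.
Subsequence A is 61, ?, 55, 52, which is arithmetic, step −3.
Subsequence B is 36, 49, 64, 81, which is the squares 6², 7², 8², ….
Subsequence A's pattern makes the blank 58.

58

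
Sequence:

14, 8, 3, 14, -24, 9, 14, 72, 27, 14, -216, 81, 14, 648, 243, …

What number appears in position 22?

Taking every 3rd term gives 3 separate tracks.
Stream A = 14, 14, 14, 14, 14: constant 14.
Stream B = 8, -24, 72, -216, 648: geometric, ×-3 each step.
Stream C = 3, 9, 27, 81, 243: powers of 3.
Position 22 → stream A, term 8 = 14.

14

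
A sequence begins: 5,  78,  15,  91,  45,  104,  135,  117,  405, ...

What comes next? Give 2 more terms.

130, 1215

The terms cycle through 2 interleaved subsequences.
Track A = 5, 15, 45, 135, 405: multiplying by 3 each time.
Track B = 78, 91, 104, 117: linear: a_n = 65 + 13·n.
Position 10 → track B, term 5 = 130.
Position 11 → track A, term 6 = 1215.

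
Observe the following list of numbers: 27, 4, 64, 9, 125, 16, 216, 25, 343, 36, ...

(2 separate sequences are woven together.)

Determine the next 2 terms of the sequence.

The terms cycle through 2 interleaved subsequences.
Stream A is 27, 64, 125, 216, 343, which is the cubes 3³, 4³, 5³, ….
Stream B is 4, 9, 16, 25, 36, which is perfect squares starting at 2².
Position 11 falls in stream A as its term 6, giving 512.
Term 12 comes from stream B (its 6th entry): 49.

512, 49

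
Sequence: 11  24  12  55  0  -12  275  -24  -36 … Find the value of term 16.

34375

The slot pattern repeats as ABB (period 3), so there are 2 interleaved tracks.
Stream A: 11, 55, 275 — a geometric progression (common ratio 5).
Stream B: 24, 12, 0, -12, -24, -36 — linear: a_n = 36 − 12·n.
Term 16 comes from stream A (its 6th entry): 34375.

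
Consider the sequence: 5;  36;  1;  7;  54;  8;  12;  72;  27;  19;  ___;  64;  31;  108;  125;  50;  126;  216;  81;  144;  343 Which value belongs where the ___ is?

90

Read the sequence 3 terms at a time; column i is its own pattern.
Track A: 5, 7, 12, 19, 31, 50, 81 — a Fibonacci-like recurrence a_n = a_{n-1} + a_{n-2}.
Track B: 36, 54, 72, ?, 108, 126, 144 — linear: a_n = 18 + 18·n.
Track C: 1, 8, 27, 64, 125, 216, 343 — perfect cubes starting at 1³.
Filling track B at index 4 by its rule yields 90.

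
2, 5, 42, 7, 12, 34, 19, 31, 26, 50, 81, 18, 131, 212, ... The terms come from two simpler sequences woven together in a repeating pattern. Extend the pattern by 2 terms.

10, 343

The slot pattern repeats as AAB (period 3), so there are 2 interleaved tracks.
Subsequence A: 2, 5, 7, 12, 19, 31, 50, 81, 131, 212 — each term equals the sum of the previous two.
Subsequence B: 42, 34, 26, 18 — arithmetic with common difference −8.
Position 15 → subsequence B, term 5 = 10.
The 16th slot belongs to subsequence A; its 11th term is 343.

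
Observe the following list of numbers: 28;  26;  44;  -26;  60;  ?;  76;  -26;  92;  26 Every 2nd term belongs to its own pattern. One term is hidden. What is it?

Odd-indexed and even-indexed terms follow separate rules.
Stream A: 28, 44, 60, 76, 92 (arithmetic, step +16).
Stream B: 26, -26, ?, -26, 26 (the oscillation 26·(−1)^(n+1)).
Stream B's pattern makes the blank 26.

26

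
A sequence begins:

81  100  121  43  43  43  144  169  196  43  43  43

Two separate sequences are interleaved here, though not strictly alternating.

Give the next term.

225

The slot pattern repeats as AAABBB (period 6), so there are 2 interleaved tracks.
Track A is 81, 100, 121, 144, 169, 196, which is consecutive squares n² from n = 9.
Track B is 43, 43, 43, 43, 43, 43, which is always 43.
The 13th slot belongs to track A; its 7th term is 225.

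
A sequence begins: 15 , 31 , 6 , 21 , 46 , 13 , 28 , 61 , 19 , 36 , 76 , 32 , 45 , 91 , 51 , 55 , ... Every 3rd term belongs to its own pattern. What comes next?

Read the sequence 3 terms at a time; column i is its own pattern.
Stream A: 15, 21, 28, 36, 45, 55 — triangular numbers n(n+1)/2 for n = 5, 6, ….
Stream B: 31, 46, 61, 76, 91 — arithmetic, step +15.
Stream C: 6, 13, 19, 32, 51 — a Fibonacci-like recurrence a_n = a_{n-1} + a_{n-2}.
Position 17 → stream B, term 6 = 106.

106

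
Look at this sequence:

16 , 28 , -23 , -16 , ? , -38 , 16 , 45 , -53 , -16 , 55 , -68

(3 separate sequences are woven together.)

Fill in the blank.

36

Split by position mod 3: positions 1, 4, 7, … form one track, and each other residue class forms its own.
Subsequence A: 16, -16, 16, -16 — the oscillation 16·(−1)^(n+1).
Subsequence B: 28, ?, 45, 55 — triangular numbers n(n+1)/2 for n = 7, 8, ….
Subsequence C: -23, -38, -53, -68 — arithmetic with common difference −15.
Filling subsequence B at index 2 by its rule yields 36.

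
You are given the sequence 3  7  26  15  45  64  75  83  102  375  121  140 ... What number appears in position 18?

Positions follow the repeating pattern ABB; grouping by letter gives 2 tracks.
Track A: 3, 15, 75, 375 (multiplying by 5 each time).
Track B: 7, 26, 45, 64, 83, 102, 121, 140 (adding 19 each time).
Position 18 → track B, term 12 = 216.

216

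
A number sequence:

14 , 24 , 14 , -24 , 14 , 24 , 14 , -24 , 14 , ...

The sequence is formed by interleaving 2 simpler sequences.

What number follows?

Positions 1, 3, 5, … form one subsequence and positions 2, 4, 6, … form another.
Stream A: 14, 14, 14, 14, 14 — constant 14.
Stream B: 24, -24, 24, -24 — alternating ±24.
Position 10 falls in stream B as its term 5, giving 24.

24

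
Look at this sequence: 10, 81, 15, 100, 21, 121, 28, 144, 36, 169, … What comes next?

45

Odd-indexed and even-indexed terms follow separate rules.
Track A: 10, 15, 21, 28, 36. Triangular numbers n(n+1)/2 for n = 4, 5, ….
Track B: 81, 100, 121, 144, 169. The squares 9², 10², 11², ….
Term 11 comes from track A (its 6th entry): 45.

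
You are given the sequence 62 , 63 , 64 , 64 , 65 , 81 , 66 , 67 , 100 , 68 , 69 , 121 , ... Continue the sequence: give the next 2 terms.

70, 71

Reading positions in blocks of 3 reveals the pattern AAB — 2 tracks woven together.
Track A: 62, 63, 64, 65, 66, 67, 68, 69 — linear: a_n = 61 + n.
Track B: 64, 81, 100, 121 — consecutive squares n² from n = 8.
The 13th slot belongs to track A; its 9th term is 70.
Position 14 → track A, term 10 = 71.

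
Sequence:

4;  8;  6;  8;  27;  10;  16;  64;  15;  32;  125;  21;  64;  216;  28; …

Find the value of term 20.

Read the sequence 3 terms at a time; column i is its own pattern.
Track A: 4, 8, 16, 32, 64 (powers 2^2, 2^3, 2^4, …).
Track B: 8, 27, 64, 125, 216 (the cubes 2³, 3³, 4³, …).
Track C: 6, 10, 15, 21, 28 (triangular numbers starting at T_3).
The 20th slot belongs to track B; its 7th term is 512.

512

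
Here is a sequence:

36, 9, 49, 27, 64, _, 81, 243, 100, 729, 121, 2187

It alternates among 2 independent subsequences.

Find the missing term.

81

Positions 1, 3, 5, … form one subsequence and positions 2, 4, 6, … form another.
Subsequence A is 36, 49, 64, 81, 100, 121, which is the squares 6², 7², 8², ….
Subsequence B is 9, 27, ?, 243, 729, 2187, which is powers of 3.
Subsequence B's pattern makes the blank 81.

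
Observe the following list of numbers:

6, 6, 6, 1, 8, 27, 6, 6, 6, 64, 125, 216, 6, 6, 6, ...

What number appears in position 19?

Reading positions in blocks of 6 reveals the pattern AAABBB — 2 tracks woven together.
Track A: 6, 6, 6, 6, 6, 6, 6, 6, 6. Constant 6.
Track B: 1, 8, 27, 64, 125, 216. Consecutive cubes n³ from n = 1.
Position 19 → track A, term 10 = 6.

6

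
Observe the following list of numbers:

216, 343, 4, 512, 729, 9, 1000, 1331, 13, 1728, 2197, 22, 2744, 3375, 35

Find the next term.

Reading positions in blocks of 3 reveals the pattern AAB — 2 tracks woven together.
Subsequence A: 216, 343, 512, 729, 1000, 1331, 1728, 2197, 2744, 3375 (perfect cubes starting at 6³).
Subsequence B: 4, 9, 13, 22, 35 (each term equals the sum of the previous two).
Term 16 comes from subsequence A (its 11th entry): 4096.

4096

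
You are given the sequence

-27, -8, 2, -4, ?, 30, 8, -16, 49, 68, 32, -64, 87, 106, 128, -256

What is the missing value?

11

Reading positions in blocks of 4 reveals the pattern AABB — 2 tracks woven together.
Subsequence A = -27, -8, ?, 30, 49, 68, 87, 106: arithmetic with common difference +19.
Subsequence B = 2, -4, 8, -16, 32, -64, 128, -256: multiplying by -2 each time.
Filling subsequence A at index 3 by its rule yields 11.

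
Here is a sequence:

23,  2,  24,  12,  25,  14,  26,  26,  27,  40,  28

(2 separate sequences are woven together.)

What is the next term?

66

Split by position mod 2 into 2 tracks.
Subsequence A: 23, 24, 25, 26, 27, 28 — arithmetic, step +1.
Subsequence B: 2, 12, 14, 26, 40 — each term equals the sum of the previous two.
Position 12 falls in subsequence B as its term 6, giving 66.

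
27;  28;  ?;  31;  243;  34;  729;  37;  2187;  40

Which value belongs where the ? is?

Odd-indexed and even-indexed terms follow separate rules.
Subsequence A: 27, ?, 243, 729, 2187 — successive powers of 3.
Subsequence B: 28, 31, 34, 37, 40 — linear: a_n = 25 + 3·n.
So the missing entry in subsequence A is 81.

81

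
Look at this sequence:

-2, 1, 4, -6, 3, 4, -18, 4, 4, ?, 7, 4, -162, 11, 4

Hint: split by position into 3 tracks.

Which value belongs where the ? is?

-54

Split by position mod 3: positions 1, 4, 7, … form one track, and each other residue class forms its own.
Track A = -2, -6, -18, ?, -162: geometric, ×3 each step.
Track B = 1, 3, 4, 7, 11: a Fibonacci-like recurrence a_n = a_{n-1} + a_{n-2}.
Track C = 4, 4, 4, 4, 4: constant 4.
The gap is track A's term 4; the rule gives -54.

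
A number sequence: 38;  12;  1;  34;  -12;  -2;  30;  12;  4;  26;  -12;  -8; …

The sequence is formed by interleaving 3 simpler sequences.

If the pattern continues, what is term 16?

18

Split by position mod 3: positions 1, 4, 7, … form one track, and each other residue class forms its own.
Track A: 38, 34, 30, 26 (arithmetic, step −4).
Track B: 12, -12, 12, -12 (alternating ±12).
Track C: 1, -2, 4, -8 (multiplying by -2 each time).
Term 16 comes from track A (its 6th entry): 18.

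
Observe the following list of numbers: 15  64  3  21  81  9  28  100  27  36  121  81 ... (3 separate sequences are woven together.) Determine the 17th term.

169

Split by position mod 3: positions 1, 4, 7, … form one track, and each other residue class forms its own.
Track A is 15, 21, 28, 36, which is triangular numbers starting at T_5.
Track B is 64, 81, 100, 121, which is perfect squares starting at 8².
Track C is 3, 9, 27, 81, which is successive powers of 3.
Term 17 comes from track B (its 6th entry): 169.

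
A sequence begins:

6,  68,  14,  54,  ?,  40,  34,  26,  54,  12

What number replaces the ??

Taking every 2nd term gives 2 separate tracks.
Track A: 6, 14, ?, 34, 54. Each term equals the sum of the previous two.
Track B: 68, 54, 40, 26, 12. Arithmetic with common difference −14.
Filling track A at index 3 by its rule yields 20.

20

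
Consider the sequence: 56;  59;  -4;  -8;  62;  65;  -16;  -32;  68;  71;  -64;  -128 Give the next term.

74

Positions follow the repeating pattern AABB; grouping by letter gives 2 tracks.
Stream A: 56, 59, 62, 65, 68, 71. Linear: a_n = 53 + 3·n.
Stream B: -4, -8, -16, -32, -64, -128. A geometric progression (common ratio 2).
Term 13 comes from stream A (its 7th entry): 74.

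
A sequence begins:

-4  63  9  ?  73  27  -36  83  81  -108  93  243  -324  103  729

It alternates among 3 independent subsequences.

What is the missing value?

-12

Split by position mod 3: positions 1, 4, 7, … form one track, and each other residue class forms its own.
Track A: -4, ?, -36, -108, -324 — geometric with ratio 3.
Track B: 63, 73, 83, 93, 103 — arithmetic with common difference +10.
Track C: 9, 27, 81, 243, 729 — powers of 3.
Filling track A at index 2 by its rule yields -12.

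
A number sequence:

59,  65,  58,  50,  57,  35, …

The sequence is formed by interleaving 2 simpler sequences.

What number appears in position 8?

The terms cycle through 2 interleaved subsequences.
Subsequence A: 59, 58, 57 — linear: a_n = 60 − n.
Subsequence B: 65, 50, 35 — subtracting 15 each time.
Position 8 falls in subsequence B as its term 4, giving 20.

20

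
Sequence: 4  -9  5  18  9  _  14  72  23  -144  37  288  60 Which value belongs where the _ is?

Positions 1, 3, 5, … form one subsequence and positions 2, 4, 6, … form another.
Track A: 4, 5, 9, 14, 23, 37, 60 — a Fibonacci-like recurrence a_n = a_{n-1} + a_{n-2}.
Track B: -9, 18, ?, 72, -144, 288 — geometric, ×-2 each step.
The gap is track B's term 3; the rule gives -36.

-36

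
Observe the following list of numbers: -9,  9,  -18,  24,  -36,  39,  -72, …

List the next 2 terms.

54, -144

Positions 1, 3, 5, … form one subsequence and positions 2, 4, 6, … form another.
Track A: -9, -18, -36, -72. Geometric, ×2 each step.
Track B: 9, 24, 39. Adding 15 each time.
Term 8 comes from track B (its 4th entry): 54.
Position 9 falls in track A as its term 5, giving -144.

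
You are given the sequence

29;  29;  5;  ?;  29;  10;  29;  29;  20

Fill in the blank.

Positions follow the repeating pattern AAB; grouping by letter gives 2 tracks.
Stream A: 29, 29, ?, 29, 29, 29 — constant 29.
Stream B: 5, 10, 20 — geometric with ratio 2.
Filling stream A at index 3 by its rule yields 29.

29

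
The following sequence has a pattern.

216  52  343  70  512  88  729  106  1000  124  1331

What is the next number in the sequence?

142

Split by position mod 2 into 2 tracks.
Track A: 216, 343, 512, 729, 1000, 1331. The cubes 6³, 7³, 8³, ….
Track B: 52, 70, 88, 106, 124. Arithmetic, step +18.
The 12th slot belongs to track B; its 6th term is 142.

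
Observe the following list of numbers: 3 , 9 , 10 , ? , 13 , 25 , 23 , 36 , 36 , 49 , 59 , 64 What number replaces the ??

16

Split by position mod 2 into 2 tracks.
Track A is 3, 10, 13, 23, 36, 59, which is a Fibonacci-like recurrence a_n = a_{n-1} + a_{n-2}.
Track B is 9, ?, 25, 36, 49, 64, which is the squares 3², 4², 5², ….
So the missing entry in track B is 16.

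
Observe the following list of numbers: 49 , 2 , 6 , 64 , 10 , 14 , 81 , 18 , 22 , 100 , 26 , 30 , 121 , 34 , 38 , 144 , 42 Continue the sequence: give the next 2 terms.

Reading positions in blocks of 3 reveals the pattern ABB — 2 tracks woven together.
Subsequence A = 49, 64, 81, 100, 121, 144: perfect squares starting at 7².
Subsequence B = 2, 6, 10, 14, 18, 22, 26, 30, 34, 38, 42: arithmetic, step +4.
The 18th slot belongs to subsequence B; its 12th term is 46.
Term 19 comes from subsequence A (its 7th entry): 169.

46, 169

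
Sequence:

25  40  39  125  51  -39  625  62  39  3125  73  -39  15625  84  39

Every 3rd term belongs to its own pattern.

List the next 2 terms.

Split by position mod 3 into 3 tracks.
Stream A: 25, 125, 625, 3125, 15625 (powers of 5).
Stream B: 40, 51, 62, 73, 84 (arithmetic, step +11).
Stream C: 39, -39, 39, -39, 39 (alternating ±39).
Position 16 → stream A, term 6 = 78125.
Position 17 → stream B, term 6 = 95.

78125, 95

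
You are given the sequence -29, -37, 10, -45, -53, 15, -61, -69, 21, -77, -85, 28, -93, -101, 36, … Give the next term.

-109

Reading positions in blocks of 3 reveals the pattern AAB — 2 tracks woven together.
Track A: -29, -37, -45, -53, -61, -69, -77, -85, -93, -101 — arithmetic with common difference −8.
Track B: 10, 15, 21, 28, 36 — triangular numbers n(n+1)/2 for n = 4, 5, ….
Position 16 falls in track A as its term 11, giving -109.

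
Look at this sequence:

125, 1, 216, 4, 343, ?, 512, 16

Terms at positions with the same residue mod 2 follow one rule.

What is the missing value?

The terms cycle through 2 interleaved subsequences.
Subsequence A is 125, 216, 343, 512, which is the cubes 5³, 6³, 7³, ….
Subsequence B is 1, 4, ?, 16, which is perfect squares starting at 1².
Filling subsequence B at index 3 by its rule yields 9.

9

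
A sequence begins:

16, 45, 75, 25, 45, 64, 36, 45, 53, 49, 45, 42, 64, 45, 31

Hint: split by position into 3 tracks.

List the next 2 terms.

81, 45

The terms cycle through 3 interleaved subsequences.
Track A: 16, 25, 36, 49, 64 (perfect squares starting at 4²).
Track B: 45, 45, 45, 45, 45 (always 45).
Track C: 75, 64, 53, 42, 31 (subtracting 11 each time).
Position 16 falls in track A as its term 6, giving 81.
Position 17 falls in track B as its term 6, giving 45.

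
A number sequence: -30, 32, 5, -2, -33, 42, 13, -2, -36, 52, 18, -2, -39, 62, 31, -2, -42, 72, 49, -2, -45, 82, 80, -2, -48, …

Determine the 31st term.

Read the sequence 4 terms at a time; column i is its own pattern.
Subsequence A = -30, -33, -36, -39, -42, -45, -48: arithmetic, step −3.
Subsequence B = 32, 42, 52, 62, 72, 82: arithmetic with common difference +10.
Subsequence C = 5, 13, 18, 31, 49, 80: each term equals the sum of the previous two.
Subsequence D = -2, -2, -2, -2, -2, -2: the constant sequence -2.
Position 31 falls in subsequence C as its term 8, giving 209.

209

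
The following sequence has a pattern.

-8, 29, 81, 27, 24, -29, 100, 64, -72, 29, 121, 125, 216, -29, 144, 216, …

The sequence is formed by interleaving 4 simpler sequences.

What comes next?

Taking every 4th term gives 4 separate tracks.
Stream A: -8, 24, -72, 216 (geometric, ×-3 each step).
Stream B: 29, -29, 29, -29 (the oscillation 29·(−1)^(n+1)).
Stream C: 81, 100, 121, 144 (the squares 9², 10², 11², …).
Stream D: 27, 64, 125, 216 (the cubes 3³, 4³, 5³, …).
Position 17 falls in stream A as its term 5, giving -648.

-648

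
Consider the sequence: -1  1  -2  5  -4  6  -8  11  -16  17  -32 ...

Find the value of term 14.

The terms cycle through 2 interleaved subsequences.
Track A: -1, -2, -4, -8, -16, -32. A geometric progression (common ratio 2).
Track B: 1, 5, 6, 11, 17. A Fibonacci-like recurrence a_n = a_{n-1} + a_{n-2}.
Position 14 falls in track B as its term 7, giving 45.

45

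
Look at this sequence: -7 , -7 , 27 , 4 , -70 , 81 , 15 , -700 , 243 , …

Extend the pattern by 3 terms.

26, -7000, 729

Read the sequence 3 terms at a time; column i is its own pattern.
Track A: -7, 4, 15. Arithmetic, step +11.
Track B: -7, -70, -700. A geometric progression (common ratio 10).
Track C: 27, 81, 243. Powers of 3.
The 10th slot belongs to track A; its 4th term is 26.
Position 11 → track B, term 4 = -7000.
Position 12 → track C, term 4 = 729.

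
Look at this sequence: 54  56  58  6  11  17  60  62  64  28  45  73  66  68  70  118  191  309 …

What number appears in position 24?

1309

The slot pattern repeats as AAABBB (period 6), so there are 2 interleaved tracks.
Track A: 54, 56, 58, 60, 62, 64, 66, 68, 70 — arithmetic, step +2.
Track B: 6, 11, 17, 28, 45, 73, 118, 191, 309 — a Fibonacci-like recurrence a_n = a_{n-1} + a_{n-2}.
Position 24 → track B, term 12 = 1309.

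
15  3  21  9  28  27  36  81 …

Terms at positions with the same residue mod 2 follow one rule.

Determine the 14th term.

Positions 1, 3, 5, … form one subsequence and positions 2, 4, 6, … form another.
Track A = 15, 21, 28, 36: triangular numbers n(n+1)/2 for n = 5, 6, ….
Track B = 3, 9, 27, 81: powers of 3.
The 14th slot belongs to track B; its 7th term is 2187.

2187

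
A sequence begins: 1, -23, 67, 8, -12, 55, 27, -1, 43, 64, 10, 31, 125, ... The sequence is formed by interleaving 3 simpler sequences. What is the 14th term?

21

Split by position mod 3 into 3 tracks.
Subsequence A is 1, 8, 27, 64, 125, which is the cubes 1³, 2³, 3³, ….
Subsequence B is -23, -12, -1, 10, which is arithmetic with common difference +11.
Subsequence C is 67, 55, 43, 31, which is arithmetic with common difference −12.
Position 14 → subsequence B, term 5 = 21.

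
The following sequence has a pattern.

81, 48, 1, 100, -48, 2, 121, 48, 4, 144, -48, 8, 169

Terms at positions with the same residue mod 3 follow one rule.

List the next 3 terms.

Split by position mod 3: positions 1, 4, 7, … form one track, and each other residue class forms its own.
Subsequence A = 81, 100, 121, 144, 169: the squares 9², 10², 11², ….
Subsequence B = 48, -48, 48, -48: alternating ±48.
Subsequence C = 1, 2, 4, 8: powers of 2.
Term 14 comes from subsequence B (its 5th entry): 48.
The 15th slot belongs to subsequence C; its 5th term is 16.
Position 16 falls in subsequence A as its term 6, giving 196.

48, 16, 196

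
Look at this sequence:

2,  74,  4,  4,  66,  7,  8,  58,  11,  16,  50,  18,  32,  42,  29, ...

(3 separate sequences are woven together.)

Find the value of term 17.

34

Read the sequence 3 terms at a time; column i is its own pattern.
Stream A: 2, 4, 8, 16, 32. Powers of 2.
Stream B: 74, 66, 58, 50, 42. Arithmetic with common difference −8.
Stream C: 4, 7, 11, 18, 29. Each term equals the sum of the previous two.
Term 17 comes from stream B (its 6th entry): 34.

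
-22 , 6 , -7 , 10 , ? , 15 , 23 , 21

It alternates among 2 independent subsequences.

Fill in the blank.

8

The terms cycle through 2 interleaved subsequences.
Subsequence A: -22, -7, ?, 23. Arithmetic, step +15.
Subsequence B: 6, 10, 15, 21. The triangular numbers T_3, T_4, ….
The gap is subsequence A's term 3; the rule gives 8.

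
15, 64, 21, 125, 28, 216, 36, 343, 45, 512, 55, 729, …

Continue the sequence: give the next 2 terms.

66, 1000

Positions 1, 3, 5, … form one subsequence and positions 2, 4, 6, … form another.
Stream A: 15, 21, 28, 36, 45, 55 — the triangular numbers T_5, T_6, ….
Stream B: 64, 125, 216, 343, 512, 729 — perfect cubes starting at 4³.
Position 13 → stream A, term 7 = 66.
Term 14 comes from stream B (its 7th entry): 1000.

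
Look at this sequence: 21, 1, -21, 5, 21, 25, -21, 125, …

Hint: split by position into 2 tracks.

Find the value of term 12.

3125

Taking every 2nd term gives 2 separate tracks.
Track A: 21, -21, 21, -21 — alternating ±21.
Track B: 1, 5, 25, 125 — geometric with ratio 5.
Position 12 → track B, term 6 = 3125.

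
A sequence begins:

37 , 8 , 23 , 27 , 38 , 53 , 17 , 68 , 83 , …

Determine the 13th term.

-3

Reading positions in blocks of 3 reveals the pattern ABB — 2 tracks woven together.
Track A: 37, 27, 17. Arithmetic with common difference −10.
Track B: 8, 23, 38, 53, 68, 83. Linear: a_n = -7 + 15·n.
The 13th slot belongs to track A; its 5th term is -3.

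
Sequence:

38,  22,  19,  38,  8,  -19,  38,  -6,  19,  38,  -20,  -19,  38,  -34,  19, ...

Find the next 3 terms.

38, -48, -19

Split by position mod 3: positions 1, 4, 7, … form one track, and each other residue class forms its own.
Stream A: 38, 38, 38, 38, 38 (always 38).
Stream B: 22, 8, -6, -20, -34 (subtracting 14 each time).
Stream C: 19, -19, 19, -19, 19 (oscillating between 19 and -19).
Position 16 falls in stream A as its term 6, giving 38.
Position 17 → stream B, term 6 = -48.
The 18th slot belongs to stream C; its 6th term is -19.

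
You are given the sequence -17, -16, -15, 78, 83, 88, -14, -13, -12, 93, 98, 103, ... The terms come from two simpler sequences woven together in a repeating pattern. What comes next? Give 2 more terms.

-11, -10

Positions follow the repeating pattern AAABBB; grouping by letter gives 2 tracks.
Track A: -17, -16, -15, -14, -13, -12 — linear: a_n = -18 + n.
Track B: 78, 83, 88, 93, 98, 103 — linear: a_n = 73 + 5·n.
Position 13 → track A, term 7 = -11.
Term 14 comes from track A (its 8th entry): -10.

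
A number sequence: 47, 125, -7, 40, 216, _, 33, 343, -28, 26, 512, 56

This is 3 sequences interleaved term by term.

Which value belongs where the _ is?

Split by position mod 3 into 3 tracks.
Track A is 47, 40, 33, 26, which is subtracting 7 each time.
Track B is 125, 216, 343, 512, which is consecutive cubes n³ from n = 5.
Track C is -7, ?, -28, 56, which is geometric, ×-2 each step.
Filling track C at index 2 by its rule yields 14.

14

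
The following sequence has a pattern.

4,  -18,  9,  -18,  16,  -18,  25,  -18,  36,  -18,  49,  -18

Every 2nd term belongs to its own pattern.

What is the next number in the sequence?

Split by position mod 2 into 2 tracks.
Track A = 4, 9, 16, 25, 36, 49: consecutive squares n² from n = 2.
Track B = -18, -18, -18, -18, -18, -18: always -18.
Position 13 → track A, term 7 = 64.

64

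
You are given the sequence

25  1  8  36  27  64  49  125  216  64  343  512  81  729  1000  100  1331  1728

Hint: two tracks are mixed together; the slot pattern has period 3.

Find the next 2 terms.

Reading positions in blocks of 3 reveals the pattern ABB — 2 tracks woven together.
Stream A is 25, 36, 49, 64, 81, 100, which is the squares 5², 6², 7², ….
Stream B is 1, 8, 27, 64, 125, 216, 343, 512, 729, 1000, 1331, 1728, which is perfect cubes starting at 1³.
The 19th slot belongs to stream A; its 7th term is 121.
Position 20 falls in stream B as its term 13, giving 2197.

121, 2197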